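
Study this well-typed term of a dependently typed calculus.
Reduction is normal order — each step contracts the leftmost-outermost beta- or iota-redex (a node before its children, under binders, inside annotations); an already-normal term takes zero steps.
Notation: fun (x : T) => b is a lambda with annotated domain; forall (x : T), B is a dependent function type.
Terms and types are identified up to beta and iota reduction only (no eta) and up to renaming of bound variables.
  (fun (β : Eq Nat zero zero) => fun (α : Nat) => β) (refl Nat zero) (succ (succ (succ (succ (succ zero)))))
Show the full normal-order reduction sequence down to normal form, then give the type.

reduction (normal order):
  (fun (β : Eq Nat zero zero) => fun (α : Nat) => β) (refl Nat zero) (succ (succ (succ (succ (succ zero)))))
  ~> (fun (β : Nat) => refl Nat zero) (succ (succ (succ (succ (succ zero)))))
  ~> refl Nat zero
inferred type:
  Eq Nat zero zero


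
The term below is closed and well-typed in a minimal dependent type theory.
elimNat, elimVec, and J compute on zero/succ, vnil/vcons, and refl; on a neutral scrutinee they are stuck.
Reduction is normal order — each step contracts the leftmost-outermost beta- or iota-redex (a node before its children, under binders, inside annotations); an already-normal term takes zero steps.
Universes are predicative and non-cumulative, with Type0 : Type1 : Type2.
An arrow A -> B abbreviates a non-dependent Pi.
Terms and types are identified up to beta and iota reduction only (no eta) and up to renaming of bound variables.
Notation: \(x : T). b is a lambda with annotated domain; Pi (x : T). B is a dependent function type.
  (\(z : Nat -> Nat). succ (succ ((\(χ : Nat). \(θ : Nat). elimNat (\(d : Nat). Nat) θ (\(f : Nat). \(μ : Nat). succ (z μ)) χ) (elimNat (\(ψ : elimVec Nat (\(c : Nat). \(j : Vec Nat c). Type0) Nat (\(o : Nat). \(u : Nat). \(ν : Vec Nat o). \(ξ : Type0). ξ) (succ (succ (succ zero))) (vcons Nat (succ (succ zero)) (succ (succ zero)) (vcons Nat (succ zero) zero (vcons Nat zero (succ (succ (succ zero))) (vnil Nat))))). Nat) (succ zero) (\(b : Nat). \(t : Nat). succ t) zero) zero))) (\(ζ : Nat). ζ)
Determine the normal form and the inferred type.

reduced normal form:
  succ (succ (succ zero))
the term's type:
  Nat


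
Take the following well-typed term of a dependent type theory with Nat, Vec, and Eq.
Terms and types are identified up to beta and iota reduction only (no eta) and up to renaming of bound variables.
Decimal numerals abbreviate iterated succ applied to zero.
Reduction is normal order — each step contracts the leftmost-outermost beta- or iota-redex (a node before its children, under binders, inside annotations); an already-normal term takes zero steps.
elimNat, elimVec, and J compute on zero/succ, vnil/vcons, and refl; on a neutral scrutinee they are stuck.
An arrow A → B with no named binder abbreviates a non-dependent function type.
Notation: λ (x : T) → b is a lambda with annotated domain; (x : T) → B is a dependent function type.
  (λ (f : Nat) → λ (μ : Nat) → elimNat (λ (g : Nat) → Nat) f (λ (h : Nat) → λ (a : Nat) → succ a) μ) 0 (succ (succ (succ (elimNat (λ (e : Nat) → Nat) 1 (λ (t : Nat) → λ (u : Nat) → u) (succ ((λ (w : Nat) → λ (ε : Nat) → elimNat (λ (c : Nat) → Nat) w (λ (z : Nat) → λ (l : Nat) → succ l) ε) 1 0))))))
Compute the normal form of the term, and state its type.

normal form:
  4
the term's type:
  Nat
observation: normalization takes exactly 25 steps under the normal-order strategy.


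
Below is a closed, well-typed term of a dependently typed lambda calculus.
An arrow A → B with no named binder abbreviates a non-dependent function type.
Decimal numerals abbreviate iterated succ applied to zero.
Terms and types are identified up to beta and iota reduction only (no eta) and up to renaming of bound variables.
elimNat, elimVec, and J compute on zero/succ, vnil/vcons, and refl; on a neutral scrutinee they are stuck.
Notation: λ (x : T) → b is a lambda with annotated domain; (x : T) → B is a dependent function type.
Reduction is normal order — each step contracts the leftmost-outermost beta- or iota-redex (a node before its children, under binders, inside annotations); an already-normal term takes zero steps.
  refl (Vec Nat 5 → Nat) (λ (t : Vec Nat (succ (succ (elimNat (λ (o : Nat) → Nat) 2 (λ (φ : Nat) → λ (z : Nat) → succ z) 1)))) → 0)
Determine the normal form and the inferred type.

reduced normal form:
  refl (Vec Nat 5 → Nat) (λ (t : Vec Nat 5) → 0)
type:
  Eq (Vec Nat 5 → Nat) (λ (t : Vec Nat 5) → 0) (λ (o : Vec Nat 5) → 0)


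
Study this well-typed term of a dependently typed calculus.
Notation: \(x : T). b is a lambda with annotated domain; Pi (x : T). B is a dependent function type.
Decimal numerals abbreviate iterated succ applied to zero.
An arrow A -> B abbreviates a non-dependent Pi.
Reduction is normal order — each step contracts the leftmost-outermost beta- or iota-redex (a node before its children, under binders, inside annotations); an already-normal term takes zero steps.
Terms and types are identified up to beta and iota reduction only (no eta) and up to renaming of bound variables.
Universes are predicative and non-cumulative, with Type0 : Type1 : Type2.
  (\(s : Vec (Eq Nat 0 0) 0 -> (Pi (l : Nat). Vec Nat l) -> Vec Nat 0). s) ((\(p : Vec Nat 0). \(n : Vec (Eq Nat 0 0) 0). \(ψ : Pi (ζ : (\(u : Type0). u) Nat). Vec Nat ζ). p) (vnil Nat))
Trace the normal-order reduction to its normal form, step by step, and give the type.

normal-order reduction sequence:
  (\(s : Vec (Eq Nat 0 0) 0 -> (Pi (l : Nat). Vec Nat l) -> Vec Nat 0). s) ((\(p : Vec Nat 0). \(n : Vec (Eq Nat 0 0) 0). \(ψ : Pi (ζ : (\(u : Type0). u) Nat). Vec Nat ζ). p) (vnil Nat))
  ~> (\(s : Vec Nat 0). \(l : Vec (Eq Nat 0 0) 0). \(p : Pi (n : (\(ψ : Type0). ψ) Nat). Vec Nat n). s) (vnil Nat)
  ~> \(s : Vec (Eq Nat 0 0) 0). \(l : Pi (p : (\(n : Type0). n) Nat). Vec Nat p). vnil Nat
  ~> \(s : Vec (Eq Nat 0 0) 0). \(l : Pi (p : Nat). Vec Nat p). vnil Nat
type:
  Vec (Eq Nat 0 0) 0 -> (Pi (s : Nat). Vec Nat s) -> Vec Nat 0


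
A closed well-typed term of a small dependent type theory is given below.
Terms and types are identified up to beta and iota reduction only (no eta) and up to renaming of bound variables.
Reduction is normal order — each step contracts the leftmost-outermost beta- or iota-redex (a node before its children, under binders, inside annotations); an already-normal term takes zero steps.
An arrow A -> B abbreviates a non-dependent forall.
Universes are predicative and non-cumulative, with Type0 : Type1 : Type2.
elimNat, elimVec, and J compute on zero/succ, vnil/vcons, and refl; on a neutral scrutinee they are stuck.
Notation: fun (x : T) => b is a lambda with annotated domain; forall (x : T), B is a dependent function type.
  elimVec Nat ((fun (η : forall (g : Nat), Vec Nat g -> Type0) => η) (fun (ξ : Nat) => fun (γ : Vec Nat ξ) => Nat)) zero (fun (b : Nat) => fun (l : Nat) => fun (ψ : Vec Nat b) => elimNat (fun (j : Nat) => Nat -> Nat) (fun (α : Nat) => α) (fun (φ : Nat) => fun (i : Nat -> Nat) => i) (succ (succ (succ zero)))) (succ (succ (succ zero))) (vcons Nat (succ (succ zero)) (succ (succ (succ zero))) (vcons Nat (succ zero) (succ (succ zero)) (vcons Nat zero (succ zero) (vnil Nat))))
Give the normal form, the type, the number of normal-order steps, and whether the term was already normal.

reduced normal form:
  zero
type:
  Nat
normal-order step count: 46
already normal: no
first contracted redex: an elimVec iota-redex


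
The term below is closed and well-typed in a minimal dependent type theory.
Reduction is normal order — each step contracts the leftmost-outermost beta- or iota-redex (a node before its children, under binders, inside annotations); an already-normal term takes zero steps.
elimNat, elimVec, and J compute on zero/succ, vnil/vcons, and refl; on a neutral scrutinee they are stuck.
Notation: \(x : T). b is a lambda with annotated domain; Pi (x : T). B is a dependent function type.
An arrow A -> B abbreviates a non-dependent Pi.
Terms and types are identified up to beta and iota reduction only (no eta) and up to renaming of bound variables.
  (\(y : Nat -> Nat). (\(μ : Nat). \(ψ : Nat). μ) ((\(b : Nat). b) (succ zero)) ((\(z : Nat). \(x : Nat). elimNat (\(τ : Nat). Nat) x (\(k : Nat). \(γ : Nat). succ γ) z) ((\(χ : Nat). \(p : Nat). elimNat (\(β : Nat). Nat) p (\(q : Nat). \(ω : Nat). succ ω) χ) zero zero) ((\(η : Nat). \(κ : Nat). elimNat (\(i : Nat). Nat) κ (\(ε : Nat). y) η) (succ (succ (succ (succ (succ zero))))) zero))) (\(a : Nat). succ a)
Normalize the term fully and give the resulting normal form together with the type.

reduced normal form:
  succ zero
inferred type:
  Nat
observation: 4 normal-order steps normalize the term, beginning with a beta-redex.


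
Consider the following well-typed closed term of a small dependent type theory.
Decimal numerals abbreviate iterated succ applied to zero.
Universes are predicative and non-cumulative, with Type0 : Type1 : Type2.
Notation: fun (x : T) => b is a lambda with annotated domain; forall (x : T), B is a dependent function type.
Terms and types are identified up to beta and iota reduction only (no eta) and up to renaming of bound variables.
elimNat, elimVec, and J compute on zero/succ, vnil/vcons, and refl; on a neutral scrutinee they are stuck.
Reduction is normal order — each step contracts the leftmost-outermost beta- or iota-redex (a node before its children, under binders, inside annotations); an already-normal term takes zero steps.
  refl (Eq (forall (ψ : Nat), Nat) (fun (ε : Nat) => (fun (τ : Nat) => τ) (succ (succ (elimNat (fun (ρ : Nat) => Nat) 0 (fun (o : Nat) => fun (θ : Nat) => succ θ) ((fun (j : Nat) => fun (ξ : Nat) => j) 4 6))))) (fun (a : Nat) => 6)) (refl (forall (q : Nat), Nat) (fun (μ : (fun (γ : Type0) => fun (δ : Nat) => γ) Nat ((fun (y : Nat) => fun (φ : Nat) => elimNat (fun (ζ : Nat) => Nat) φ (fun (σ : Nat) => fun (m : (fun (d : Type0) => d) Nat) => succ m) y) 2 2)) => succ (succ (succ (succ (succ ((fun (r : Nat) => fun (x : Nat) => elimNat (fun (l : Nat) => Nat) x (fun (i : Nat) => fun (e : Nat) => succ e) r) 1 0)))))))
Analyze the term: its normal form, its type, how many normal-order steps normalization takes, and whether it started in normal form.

reduced normal form:
  refl (Eq (forall (ψ : Nat), Nat) (fun (ε : Nat) => 6) (fun (τ : Nat) => 6)) (refl (forall (ρ : Nat), Nat) (fun (o : Nat) => 6))
type:
  Eq (Eq (forall (ψ : Nat), Nat) (fun (ε : Nat) => 6) (fun (τ : Nat) => 6)) (refl (forall (ρ : Nat), Nat) (fun (o : Nat) => 6)) (refl (forall (θ : Nat), Nat) (fun (j : Nat) => 6))
steps to reach normal form (normal order): 24
started in normal form: no
first redex: a beta-redex


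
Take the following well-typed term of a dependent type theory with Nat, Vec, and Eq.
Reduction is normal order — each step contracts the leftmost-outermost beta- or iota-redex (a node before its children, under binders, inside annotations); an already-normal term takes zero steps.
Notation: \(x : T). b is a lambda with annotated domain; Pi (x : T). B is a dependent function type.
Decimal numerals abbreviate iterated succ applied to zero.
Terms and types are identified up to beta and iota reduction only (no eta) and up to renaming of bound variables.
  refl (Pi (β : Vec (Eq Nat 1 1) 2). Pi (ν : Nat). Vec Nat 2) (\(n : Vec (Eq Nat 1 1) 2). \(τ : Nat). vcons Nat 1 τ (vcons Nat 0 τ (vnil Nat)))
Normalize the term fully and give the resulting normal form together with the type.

normal form:
  refl (Pi (β : Vec (Eq Nat 1 1) 2). Pi (ν : Nat). Vec Nat 2) (\(n : Vec (Eq Nat 1 1) 2). \(τ : Nat). vcons Nat 1 τ (vcons Nat 0 τ (vnil Nat)))
the term's type:
  Eq (Pi (β : Vec (Eq Nat 1 1) 2). Pi (ν : Nat). Vec Nat 2) (\(n : Vec (Eq Nat 1 1) 2). \(τ : Nat). vcons Nat 1 τ (vcons Nat 0 τ (vnil Nat))) (\(δ : Vec (Eq Nat 1 1) 2). \(d : Nat). vcons Nat 1 d (vcons Nat 0 d (vnil Nat)))
observation: the term is already in normal form.


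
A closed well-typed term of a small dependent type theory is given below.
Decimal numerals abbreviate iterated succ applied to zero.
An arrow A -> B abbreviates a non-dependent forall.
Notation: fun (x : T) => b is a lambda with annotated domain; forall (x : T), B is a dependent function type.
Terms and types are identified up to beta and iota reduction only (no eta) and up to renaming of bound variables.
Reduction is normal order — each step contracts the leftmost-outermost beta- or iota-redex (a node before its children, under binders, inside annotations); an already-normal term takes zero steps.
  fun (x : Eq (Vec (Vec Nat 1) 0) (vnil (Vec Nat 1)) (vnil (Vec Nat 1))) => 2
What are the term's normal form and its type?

reduced normal form:
  fun (x : Eq (Vec (Vec Nat 1) 0) (vnil (Vec Nat 1)) (vnil (Vec Nat 1))) => 2
type:
  Eq (Vec (Vec Nat 1) 0) (vnil (Vec Nat 1)) (vnil (Vec Nat 1)) -> Nat
observation: the term is already in normal form.


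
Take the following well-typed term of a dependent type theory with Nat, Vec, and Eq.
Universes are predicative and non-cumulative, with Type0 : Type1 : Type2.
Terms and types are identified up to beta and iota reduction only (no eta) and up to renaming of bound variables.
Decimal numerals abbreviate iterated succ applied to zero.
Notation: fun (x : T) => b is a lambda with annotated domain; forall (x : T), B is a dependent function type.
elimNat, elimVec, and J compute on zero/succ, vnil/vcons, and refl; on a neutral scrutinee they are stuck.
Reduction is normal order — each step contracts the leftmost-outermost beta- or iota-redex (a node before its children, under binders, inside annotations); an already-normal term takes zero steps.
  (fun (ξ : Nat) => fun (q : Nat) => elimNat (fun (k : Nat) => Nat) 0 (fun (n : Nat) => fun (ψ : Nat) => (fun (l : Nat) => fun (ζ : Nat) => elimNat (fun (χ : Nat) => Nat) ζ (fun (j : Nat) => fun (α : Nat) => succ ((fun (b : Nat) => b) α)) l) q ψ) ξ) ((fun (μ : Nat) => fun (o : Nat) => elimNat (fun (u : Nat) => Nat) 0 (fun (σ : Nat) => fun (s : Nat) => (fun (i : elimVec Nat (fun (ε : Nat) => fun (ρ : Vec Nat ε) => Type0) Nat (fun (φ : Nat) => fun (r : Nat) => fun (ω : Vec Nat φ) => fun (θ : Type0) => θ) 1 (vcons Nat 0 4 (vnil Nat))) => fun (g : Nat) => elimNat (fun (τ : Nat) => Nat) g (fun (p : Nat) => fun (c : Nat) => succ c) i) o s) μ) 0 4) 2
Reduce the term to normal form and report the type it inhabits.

normal form:
  0
the term's type:
  Nat
observation: the leftmost-outermost redex is a beta-redex, and normalization takes 17 steps.


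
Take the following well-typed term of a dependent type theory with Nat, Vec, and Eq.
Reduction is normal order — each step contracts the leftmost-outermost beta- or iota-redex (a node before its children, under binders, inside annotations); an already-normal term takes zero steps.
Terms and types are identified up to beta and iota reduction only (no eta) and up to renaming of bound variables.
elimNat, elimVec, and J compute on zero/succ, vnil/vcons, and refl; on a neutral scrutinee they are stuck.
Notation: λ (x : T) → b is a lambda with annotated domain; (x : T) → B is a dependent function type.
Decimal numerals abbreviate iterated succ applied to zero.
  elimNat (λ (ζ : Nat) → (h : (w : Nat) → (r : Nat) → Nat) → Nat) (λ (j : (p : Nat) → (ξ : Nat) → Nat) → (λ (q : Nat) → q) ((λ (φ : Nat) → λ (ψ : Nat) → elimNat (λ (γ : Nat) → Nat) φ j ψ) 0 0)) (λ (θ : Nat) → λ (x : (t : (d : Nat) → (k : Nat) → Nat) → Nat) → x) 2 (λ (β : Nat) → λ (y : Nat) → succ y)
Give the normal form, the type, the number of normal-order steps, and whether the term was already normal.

reduced normal form:
  0
type:
  Nat
steps to reach normal form (normal order): 12
already normal: no
first contracted redex: an elimNat iota-redex


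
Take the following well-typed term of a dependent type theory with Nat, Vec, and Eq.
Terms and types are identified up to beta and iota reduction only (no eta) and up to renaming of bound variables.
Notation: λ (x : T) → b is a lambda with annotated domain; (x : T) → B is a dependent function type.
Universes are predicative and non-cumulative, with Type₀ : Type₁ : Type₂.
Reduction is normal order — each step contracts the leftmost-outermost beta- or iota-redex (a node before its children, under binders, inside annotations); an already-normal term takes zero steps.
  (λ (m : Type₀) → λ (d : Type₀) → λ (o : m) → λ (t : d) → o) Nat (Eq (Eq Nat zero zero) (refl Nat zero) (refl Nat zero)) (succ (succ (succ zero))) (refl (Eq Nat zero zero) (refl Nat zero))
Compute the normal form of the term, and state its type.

reduced normal form:
  succ (succ (succ zero))
the term's type:
  Nat
observation: 4 normal-order steps separate the term from its normal form.


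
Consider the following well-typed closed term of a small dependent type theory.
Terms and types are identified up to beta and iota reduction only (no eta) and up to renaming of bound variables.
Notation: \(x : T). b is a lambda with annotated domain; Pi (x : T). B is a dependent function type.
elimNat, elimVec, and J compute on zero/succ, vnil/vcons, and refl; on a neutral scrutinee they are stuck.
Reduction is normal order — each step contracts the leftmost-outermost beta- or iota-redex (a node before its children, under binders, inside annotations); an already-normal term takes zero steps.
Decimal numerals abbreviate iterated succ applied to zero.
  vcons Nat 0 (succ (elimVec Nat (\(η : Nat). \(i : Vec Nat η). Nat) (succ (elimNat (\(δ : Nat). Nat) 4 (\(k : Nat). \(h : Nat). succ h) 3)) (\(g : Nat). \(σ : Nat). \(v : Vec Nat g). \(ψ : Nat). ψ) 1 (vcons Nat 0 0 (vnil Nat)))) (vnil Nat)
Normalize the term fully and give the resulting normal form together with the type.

normal form:
  vcons Nat 0 9 (vnil Nat)
inferred type:
  Vec Nat 1
observation: the first redex contracted is an elimVec iota-redex; the normal form is reached in 16 normal-order steps.


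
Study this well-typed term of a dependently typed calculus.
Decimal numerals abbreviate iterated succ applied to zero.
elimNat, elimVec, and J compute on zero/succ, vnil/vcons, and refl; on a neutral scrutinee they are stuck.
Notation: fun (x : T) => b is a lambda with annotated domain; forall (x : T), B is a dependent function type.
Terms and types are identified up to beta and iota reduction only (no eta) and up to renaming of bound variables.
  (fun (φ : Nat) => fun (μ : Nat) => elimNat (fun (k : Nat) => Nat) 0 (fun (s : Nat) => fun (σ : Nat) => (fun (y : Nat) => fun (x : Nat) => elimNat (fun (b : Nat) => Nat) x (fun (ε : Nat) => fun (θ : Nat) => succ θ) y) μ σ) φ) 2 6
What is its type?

inferred type:
  Nat


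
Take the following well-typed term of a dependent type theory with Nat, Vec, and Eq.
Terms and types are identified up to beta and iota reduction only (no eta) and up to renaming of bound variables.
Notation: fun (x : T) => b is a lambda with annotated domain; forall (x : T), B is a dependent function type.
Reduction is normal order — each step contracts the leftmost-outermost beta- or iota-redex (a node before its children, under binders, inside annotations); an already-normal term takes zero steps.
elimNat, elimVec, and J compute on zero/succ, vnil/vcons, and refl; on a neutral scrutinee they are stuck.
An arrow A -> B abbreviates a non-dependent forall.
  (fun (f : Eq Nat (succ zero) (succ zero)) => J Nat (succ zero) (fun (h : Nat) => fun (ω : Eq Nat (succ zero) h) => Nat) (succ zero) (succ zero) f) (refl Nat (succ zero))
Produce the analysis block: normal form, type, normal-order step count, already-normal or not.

reduced normal form:
  succ zero
inferred type:
  Nat
normal-order step count: 2
term was already normal: no
first redex: a beta-redex


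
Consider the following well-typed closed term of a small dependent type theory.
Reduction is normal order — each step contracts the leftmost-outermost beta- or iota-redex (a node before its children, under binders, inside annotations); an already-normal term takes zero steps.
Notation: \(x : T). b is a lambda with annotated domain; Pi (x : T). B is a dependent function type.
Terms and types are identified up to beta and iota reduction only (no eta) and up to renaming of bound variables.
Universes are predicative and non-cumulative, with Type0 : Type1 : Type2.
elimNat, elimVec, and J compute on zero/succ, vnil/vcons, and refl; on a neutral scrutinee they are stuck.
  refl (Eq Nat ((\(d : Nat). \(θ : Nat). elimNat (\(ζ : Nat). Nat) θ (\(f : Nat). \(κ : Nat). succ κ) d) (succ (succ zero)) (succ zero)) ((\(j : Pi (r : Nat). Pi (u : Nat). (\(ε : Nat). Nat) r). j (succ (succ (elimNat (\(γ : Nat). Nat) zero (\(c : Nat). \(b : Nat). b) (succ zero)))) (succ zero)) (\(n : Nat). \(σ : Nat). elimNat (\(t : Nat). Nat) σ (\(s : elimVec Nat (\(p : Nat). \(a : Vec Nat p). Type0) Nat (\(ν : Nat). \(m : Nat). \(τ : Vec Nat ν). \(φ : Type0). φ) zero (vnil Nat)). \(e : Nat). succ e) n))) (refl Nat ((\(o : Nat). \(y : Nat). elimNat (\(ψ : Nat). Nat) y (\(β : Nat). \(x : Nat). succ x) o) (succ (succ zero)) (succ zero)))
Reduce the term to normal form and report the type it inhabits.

reduced normal form:
  refl (Eq Nat (succ (succ (succ zero))) (succ (succ (succ zero)))) (refl Nat (succ (succ (succ zero))))
the term's type:
  Eq (Eq Nat (succ (succ (succ zero))) (succ (succ (succ zero)))) (refl Nat (succ (succ (succ zero)))) (refl Nat (succ (succ (succ zero))))
observation: 33 normal-order steps normalize the term, beginning with a beta-redex.


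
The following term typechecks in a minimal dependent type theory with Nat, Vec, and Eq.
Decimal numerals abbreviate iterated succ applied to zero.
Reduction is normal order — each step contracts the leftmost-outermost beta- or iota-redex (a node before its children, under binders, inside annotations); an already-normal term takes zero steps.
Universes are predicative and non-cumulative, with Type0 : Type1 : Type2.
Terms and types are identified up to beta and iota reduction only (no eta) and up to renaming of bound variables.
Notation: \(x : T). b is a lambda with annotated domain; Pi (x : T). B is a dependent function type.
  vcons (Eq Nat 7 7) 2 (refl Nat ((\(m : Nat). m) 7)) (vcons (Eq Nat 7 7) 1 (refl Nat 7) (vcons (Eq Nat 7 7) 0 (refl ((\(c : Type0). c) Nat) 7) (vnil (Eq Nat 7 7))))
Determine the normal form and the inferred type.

reduced normal form:
  vcons (Eq Nat 7 7) 2 (refl Nat 7) (vcons (Eq Nat 7 7) 1 (refl Nat 7) (vcons (Eq Nat 7 7) 0 (refl Nat 7) (vnil (Eq Nat 7 7))))
the term's type:
  Vec (Eq Nat 7 7) 3
observation: the first redex contracted is a beta-redex; the normal form is reached in 2 normal-order steps.


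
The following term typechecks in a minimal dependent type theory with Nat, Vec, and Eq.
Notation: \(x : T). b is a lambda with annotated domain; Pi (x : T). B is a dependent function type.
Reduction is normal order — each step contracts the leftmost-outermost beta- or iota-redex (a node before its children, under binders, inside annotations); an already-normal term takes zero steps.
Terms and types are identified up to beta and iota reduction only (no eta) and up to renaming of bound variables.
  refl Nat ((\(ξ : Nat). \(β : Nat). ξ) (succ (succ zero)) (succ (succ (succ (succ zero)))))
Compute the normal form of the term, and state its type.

normal form:
  refl Nat (succ (succ zero))
type:
  Eq Nat (succ (succ zero)) (succ (succ zero))
observation: the leftmost-outermost redex is a beta-redex, and normalization takes 2 steps.


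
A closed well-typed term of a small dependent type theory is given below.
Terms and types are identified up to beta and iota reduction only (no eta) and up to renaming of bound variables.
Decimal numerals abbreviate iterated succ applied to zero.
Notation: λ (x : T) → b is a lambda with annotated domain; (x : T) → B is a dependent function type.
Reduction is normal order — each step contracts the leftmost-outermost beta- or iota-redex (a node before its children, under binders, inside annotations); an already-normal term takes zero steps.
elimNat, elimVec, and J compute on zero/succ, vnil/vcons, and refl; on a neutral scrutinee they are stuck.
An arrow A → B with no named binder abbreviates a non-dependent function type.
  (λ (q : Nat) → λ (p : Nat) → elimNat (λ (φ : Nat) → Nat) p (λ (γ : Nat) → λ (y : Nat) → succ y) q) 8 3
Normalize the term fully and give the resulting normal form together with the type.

reduced normal form:
  11
type:
  Nat


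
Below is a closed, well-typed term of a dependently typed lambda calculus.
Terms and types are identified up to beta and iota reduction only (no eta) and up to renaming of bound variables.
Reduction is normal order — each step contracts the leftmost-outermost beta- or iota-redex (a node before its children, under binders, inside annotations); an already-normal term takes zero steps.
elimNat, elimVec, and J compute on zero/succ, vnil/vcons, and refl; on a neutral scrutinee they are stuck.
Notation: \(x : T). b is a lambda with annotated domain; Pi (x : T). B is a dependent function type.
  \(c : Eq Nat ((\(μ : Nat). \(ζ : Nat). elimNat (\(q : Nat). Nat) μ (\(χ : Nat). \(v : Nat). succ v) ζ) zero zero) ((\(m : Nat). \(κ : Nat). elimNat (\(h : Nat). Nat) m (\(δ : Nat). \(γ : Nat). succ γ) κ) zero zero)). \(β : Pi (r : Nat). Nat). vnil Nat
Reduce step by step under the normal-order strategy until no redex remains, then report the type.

normal-order reduction sequence:
  \(c : Eq Nat ((\(μ : Nat). \(ζ : Nat). elimNat (\(q : Nat). Nat) μ (\(χ : Nat). \(v : Nat). succ v) ζ) zero zero) ((\(m : Nat). \(κ : Nat). elimNat (\(h : Nat). Nat) m (\(δ : Nat). \(γ : Nat). succ γ) κ) zero zero)). \(β : Pi (r : Nat). Nat). vnil Nat
  ~> \(c : Eq Nat ((\(μ : Nat). elimNat (\(ζ : Nat). Nat) zero (\(q : Nat). \(χ : Nat). succ χ) μ) zero) ((\(v : Nat). \(m : Nat). elimNat (\(κ : Nat). Nat) v (\(h : Nat). \(δ : Nat). succ δ) m) zero zero)). \(γ : Pi (β : Nat). Nat). vnil Nat
  ~> \(c : Eq Nat (elimNat (\(μ : Nat). Nat) zero (\(ζ : Nat). \(q : Nat). succ q) zero) ((\(χ : Nat). \(v : Nat). elimNat (\(m : Nat). Nat) χ (\(κ : Nat). \(h : Nat). succ h) v) zero zero)). \(δ : Pi (γ : Nat). Nat). vnil Nat
  ~> \(c : Eq Nat zero ((\(μ : Nat). \(ζ : Nat). elimNat (\(q : Nat). Nat) μ (\(χ : Nat). \(v : Nat). succ v) ζ) zero zero)). \(m : Pi (κ : Nat). Nat). vnil Nat
  ~> \(c : Eq Nat zero ((\(μ : Nat). elimNat (\(ζ : Nat). Nat) zero (\(q : Nat). \(χ : Nat). succ χ) μ) zero)). \(v : Pi (m : Nat). Nat). vnil Nat
  ~> \(c : Eq Nat zero (elimNat (\(μ : Nat). Nat) zero (\(ζ : Nat). \(q : Nat). succ q) zero)). \(χ : Pi (v : Nat). Nat). vnil Nat
  ~> \(c : Eq Nat zero zero). \(μ : Pi (ζ : Nat). Nat). vnil Nat
the term's type:
  Pi (c : Eq Nat zero zero). Pi (μ : Pi (ζ : Nat). Nat). Vec Nat zero


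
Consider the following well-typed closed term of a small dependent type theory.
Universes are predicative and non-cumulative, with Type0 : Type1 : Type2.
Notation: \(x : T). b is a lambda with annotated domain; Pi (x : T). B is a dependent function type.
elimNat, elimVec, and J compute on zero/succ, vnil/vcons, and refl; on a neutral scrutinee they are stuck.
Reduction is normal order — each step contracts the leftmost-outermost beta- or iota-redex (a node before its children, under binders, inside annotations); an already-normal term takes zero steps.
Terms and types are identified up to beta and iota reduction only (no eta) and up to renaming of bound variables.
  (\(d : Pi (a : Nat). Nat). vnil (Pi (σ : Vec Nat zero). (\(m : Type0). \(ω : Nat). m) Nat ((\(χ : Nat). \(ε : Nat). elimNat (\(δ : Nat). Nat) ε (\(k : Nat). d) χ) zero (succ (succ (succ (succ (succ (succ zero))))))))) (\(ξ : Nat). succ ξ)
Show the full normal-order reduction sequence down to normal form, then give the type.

reduction (normal order):
  (\(d : Pi (a : Nat). Nat). vnil (Pi (σ : Vec Nat zero). (\(m : Type0). \(ω : Nat). m) Nat ((\(χ : Nat). \(ε : Nat). elimNat (\(δ : Nat). Nat) ε (\(k : Nat). d) χ) zero (succ (succ (succ (succ (succ (succ zero))))))))) (\(ξ : Nat). succ ξ)
  ~> vnil (Pi (d : Vec Nat zero). (\(a : Type0). \(σ : Nat). a) Nat ((\(m : Nat). \(ω : Nat). elimNat (\(χ : Nat). Nat) ω (\(ε : Nat). \(δ : Nat). succ δ) m) zero (succ (succ (succ (succ (succ (succ zero))))))))
  ~> vnil (Pi (d : Vec Nat zero). (\(a : Nat). Nat) ((\(σ : Nat). \(m : Nat). elimNat (\(ω : Nat). Nat) m (\(χ : Nat). \(ε : Nat). succ ε) σ) zero (succ (succ (succ (succ (succ (succ zero))))))))
  ~> vnil (Pi (d : Vec Nat zero). Nat)
the term's type:
  Vec (Pi (d : Vec Nat zero). Nat) zero


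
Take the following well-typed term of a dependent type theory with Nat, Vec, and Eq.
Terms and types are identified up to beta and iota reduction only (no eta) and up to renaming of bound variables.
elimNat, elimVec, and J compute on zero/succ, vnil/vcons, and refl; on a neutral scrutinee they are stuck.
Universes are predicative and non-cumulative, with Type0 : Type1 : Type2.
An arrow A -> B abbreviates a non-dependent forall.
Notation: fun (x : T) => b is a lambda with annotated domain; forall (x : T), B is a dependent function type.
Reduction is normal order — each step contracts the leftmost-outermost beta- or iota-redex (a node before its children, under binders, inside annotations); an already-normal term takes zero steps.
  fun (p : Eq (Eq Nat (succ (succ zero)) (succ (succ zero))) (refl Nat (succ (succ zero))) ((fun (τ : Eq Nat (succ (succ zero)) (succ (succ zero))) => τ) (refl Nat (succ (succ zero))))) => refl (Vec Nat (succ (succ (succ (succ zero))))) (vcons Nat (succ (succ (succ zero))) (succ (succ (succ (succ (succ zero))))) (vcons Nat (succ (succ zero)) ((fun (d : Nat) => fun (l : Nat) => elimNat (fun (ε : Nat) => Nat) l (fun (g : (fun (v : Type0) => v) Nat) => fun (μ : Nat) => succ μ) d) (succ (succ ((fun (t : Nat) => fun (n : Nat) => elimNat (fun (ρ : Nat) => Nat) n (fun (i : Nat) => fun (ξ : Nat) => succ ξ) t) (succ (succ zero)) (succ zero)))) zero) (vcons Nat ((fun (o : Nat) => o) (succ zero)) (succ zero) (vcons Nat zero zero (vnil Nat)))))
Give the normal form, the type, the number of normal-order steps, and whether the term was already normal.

resulting normal form:
  fun (p : Eq (Eq Nat (succ (succ zero)) (succ (succ zero))) (refl Nat (succ (succ zero))) (refl Nat (succ (succ zero)))) => refl (Vec Nat (succ (succ (succ (succ zero))))) (vcons Nat (succ (succ (succ zero))) (succ (succ (succ (succ (succ zero))))) (vcons Nat (succ (succ zero)) (succ (succ (succ (succ (succ zero))))) (vcons Nat (succ zero) (succ zero) (vcons Nat zero zero (vnil Nat)))))
inferred type:
  Eq (Eq Nat (succ (succ zero)) (succ (succ zero))) (refl Nat (succ (succ zero))) (refl Nat (succ (succ zero))) -> Eq (Vec Nat (succ (succ (succ (succ zero))))) (vcons Nat (succ (succ (succ zero))) (succ (succ (succ (succ (succ zero))))) (vcons Nat (succ (succ zero)) (succ (succ (succ (succ (succ zero))))) (vcons Nat (succ zero) (succ zero) (vcons Nat zero zero (vnil Nat))))) (vcons Nat (succ (succ (succ zero))) (succ (succ (succ (succ (succ zero))))) (vcons Nat (succ (succ zero)) (succ (succ (succ (succ (succ zero))))) (vcons Nat (succ zero) (succ zero) (vcons Nat zero zero (vnil Nat)))))
steps to reach normal form (normal order): 30
term was already normal: no
first contracted redex: a beta-redex


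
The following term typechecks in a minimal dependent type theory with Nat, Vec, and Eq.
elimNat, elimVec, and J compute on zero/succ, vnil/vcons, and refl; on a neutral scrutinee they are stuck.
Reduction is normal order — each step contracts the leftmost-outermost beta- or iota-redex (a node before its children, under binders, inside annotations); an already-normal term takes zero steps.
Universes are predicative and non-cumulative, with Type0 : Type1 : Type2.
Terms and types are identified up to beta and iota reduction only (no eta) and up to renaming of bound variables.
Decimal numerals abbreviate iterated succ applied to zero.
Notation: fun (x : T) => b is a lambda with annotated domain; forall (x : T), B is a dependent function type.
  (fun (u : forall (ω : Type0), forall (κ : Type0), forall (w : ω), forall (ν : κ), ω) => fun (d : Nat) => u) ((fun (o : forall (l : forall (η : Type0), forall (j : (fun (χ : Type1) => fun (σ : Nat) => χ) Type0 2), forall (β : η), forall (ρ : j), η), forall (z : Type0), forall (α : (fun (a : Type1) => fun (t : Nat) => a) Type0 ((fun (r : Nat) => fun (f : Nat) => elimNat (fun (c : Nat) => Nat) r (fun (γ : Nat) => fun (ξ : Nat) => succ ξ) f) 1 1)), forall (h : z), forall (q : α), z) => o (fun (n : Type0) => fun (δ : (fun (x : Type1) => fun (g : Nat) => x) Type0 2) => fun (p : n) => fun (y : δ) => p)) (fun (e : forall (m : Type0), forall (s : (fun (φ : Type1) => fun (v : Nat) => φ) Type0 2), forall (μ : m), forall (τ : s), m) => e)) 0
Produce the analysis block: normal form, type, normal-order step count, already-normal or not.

resulting normal form:
  fun (u : Type0) => fun (ω : Type0) => fun (κ : u) => fun (w : ω) => κ
type:
  forall (u : Type0), forall (ω : Type0), forall (κ : u), forall (w : ω), u
reduction steps (normal order): 6
started in normal form: no
first contracted redex: a beta-redex


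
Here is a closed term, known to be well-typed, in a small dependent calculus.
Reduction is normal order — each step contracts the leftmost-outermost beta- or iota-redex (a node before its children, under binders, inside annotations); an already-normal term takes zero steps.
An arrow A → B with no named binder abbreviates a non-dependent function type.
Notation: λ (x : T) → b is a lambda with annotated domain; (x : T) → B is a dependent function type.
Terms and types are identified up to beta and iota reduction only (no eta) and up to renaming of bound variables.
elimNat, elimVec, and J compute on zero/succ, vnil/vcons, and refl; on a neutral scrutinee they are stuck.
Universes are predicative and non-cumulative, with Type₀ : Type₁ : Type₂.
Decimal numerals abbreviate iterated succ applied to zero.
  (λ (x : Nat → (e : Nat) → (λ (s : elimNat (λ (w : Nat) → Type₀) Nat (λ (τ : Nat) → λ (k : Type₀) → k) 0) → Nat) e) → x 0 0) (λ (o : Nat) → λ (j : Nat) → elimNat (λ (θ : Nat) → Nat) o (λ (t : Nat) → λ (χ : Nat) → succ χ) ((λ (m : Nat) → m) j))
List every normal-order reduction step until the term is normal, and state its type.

normal-order reduction sequence:
  (λ (x : Nat → (e : Nat) → (λ (s : elimNat (λ (w : Nat) → Type₀) Nat (λ (τ : Nat) → λ (k : Type₀) → k) 0) → Nat) e) → x 0 0) (λ (o : Nat) → λ (j : Nat) → elimNat (λ (θ : Nat) → Nat) o (λ (t : Nat) → λ (χ : Nat) → succ χ) ((λ (m : Nat) → m) j))
  ~> (λ (x : Nat) → λ (e : Nat) → elimNat (λ (s : Nat) → Nat) x (λ (w : Nat) → λ (τ : Nat) → succ τ) ((λ (k : Nat) → k) e)) 0 0
  ~> (λ (x : Nat) → elimNat (λ (e : Nat) → Nat) 0 (λ (s : Nat) → λ (w : Nat) → succ w) ((λ (τ : Nat) → τ) x)) 0
  ~> elimNat (λ (x : Nat) → Nat) 0 (λ (e : Nat) → λ (s : Nat) → succ s) ((λ (w : Nat) → w) 0)
  ~> elimNat (λ (x : Nat) → Nat) 0 (λ (e : Nat) → λ (s : Nat) → succ s) 0
  ~> 0
the term's type:
  Nat


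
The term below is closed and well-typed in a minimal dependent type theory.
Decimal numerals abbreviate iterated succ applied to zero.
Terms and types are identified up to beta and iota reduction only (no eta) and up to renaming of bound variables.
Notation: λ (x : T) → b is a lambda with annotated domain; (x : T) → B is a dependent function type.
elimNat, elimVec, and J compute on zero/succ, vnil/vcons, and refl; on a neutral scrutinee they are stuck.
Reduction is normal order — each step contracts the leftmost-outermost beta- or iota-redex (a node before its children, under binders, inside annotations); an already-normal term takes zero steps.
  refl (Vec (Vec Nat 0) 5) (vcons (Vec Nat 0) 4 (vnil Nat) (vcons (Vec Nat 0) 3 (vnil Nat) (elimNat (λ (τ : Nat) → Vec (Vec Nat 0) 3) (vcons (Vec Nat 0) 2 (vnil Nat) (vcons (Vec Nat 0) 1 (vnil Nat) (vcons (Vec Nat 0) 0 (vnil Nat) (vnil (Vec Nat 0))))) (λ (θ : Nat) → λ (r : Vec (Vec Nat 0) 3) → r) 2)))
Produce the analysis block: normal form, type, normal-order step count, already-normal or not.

resulting normal form:
  refl (Vec (Vec Nat 0) 5) (vcons (Vec Nat 0) 4 (vnil Nat) (vcons (Vec Nat 0) 3 (vnil Nat) (vcons (Vec Nat 0) 2 (vnil Nat) (vcons (Vec Nat 0) 1 (vnil Nat) (vcons (Vec Nat 0) 0 (vnil Nat) (vnil (Vec Nat 0)))))))
inferred type:
  Eq (Vec (Vec Nat 0) 5) (vcons (Vec Nat 0) 4 (vnil Nat) (vcons (Vec Nat 0) 3 (vnil Nat) (vcons (Vec Nat 0) 2 (vnil Nat) (vcons (Vec Nat 0) 1 (vnil Nat) (vcons (Vec Nat 0) 0 (vnil Nat) (vnil (Vec Nat 0))))))) (vcons (Vec Nat 0) 4 (vnil Nat) (vcons (Vec Nat 0) 3 (vnil Nat) (vcons (Vec Nat 0) 2 (vnil Nat) (vcons (Vec Nat 0) 1 (vnil Nat) (vcons (Vec Nat 0) 0 (vnil Nat) (vnil (Vec Nat 0)))))))
normal-order step count: 7
already normal: no
first contracted redex: an elimNat iota-redex


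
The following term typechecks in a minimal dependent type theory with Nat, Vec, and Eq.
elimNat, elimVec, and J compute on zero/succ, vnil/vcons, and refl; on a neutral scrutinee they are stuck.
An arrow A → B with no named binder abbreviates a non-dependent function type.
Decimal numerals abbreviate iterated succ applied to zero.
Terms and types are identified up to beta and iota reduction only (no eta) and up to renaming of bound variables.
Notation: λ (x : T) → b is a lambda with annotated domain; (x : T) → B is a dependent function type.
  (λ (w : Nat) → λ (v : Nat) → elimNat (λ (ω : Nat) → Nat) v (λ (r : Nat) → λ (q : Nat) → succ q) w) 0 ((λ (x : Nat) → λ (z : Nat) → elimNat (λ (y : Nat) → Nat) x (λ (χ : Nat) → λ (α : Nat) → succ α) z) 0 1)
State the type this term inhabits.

the term's type:
  Nat


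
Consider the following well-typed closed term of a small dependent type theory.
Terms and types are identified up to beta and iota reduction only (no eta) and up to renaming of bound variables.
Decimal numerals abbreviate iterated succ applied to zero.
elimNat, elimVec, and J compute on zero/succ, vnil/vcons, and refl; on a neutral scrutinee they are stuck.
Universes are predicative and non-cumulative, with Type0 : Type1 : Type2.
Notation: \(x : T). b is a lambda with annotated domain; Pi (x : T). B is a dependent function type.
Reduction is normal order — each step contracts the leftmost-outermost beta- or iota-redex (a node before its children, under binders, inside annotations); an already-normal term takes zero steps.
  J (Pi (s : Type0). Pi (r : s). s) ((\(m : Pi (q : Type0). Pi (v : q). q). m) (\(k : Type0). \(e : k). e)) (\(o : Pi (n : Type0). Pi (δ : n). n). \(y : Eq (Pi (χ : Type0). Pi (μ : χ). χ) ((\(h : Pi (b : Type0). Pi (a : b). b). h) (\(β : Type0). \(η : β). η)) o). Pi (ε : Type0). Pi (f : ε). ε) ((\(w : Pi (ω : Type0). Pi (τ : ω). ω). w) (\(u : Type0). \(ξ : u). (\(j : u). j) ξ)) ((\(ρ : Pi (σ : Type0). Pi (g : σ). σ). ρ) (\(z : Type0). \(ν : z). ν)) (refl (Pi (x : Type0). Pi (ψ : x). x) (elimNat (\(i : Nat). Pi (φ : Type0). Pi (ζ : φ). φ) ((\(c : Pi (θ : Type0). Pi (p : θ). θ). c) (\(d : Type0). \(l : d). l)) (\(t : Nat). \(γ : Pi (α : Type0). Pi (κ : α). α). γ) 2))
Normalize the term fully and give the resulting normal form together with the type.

resulting normal form:
  \(s : Type0). \(r : s). r
the term's type:
  Pi (s : Type0). Pi (r : s). s
observation: 3 normal-order steps separate the term from its normal form.


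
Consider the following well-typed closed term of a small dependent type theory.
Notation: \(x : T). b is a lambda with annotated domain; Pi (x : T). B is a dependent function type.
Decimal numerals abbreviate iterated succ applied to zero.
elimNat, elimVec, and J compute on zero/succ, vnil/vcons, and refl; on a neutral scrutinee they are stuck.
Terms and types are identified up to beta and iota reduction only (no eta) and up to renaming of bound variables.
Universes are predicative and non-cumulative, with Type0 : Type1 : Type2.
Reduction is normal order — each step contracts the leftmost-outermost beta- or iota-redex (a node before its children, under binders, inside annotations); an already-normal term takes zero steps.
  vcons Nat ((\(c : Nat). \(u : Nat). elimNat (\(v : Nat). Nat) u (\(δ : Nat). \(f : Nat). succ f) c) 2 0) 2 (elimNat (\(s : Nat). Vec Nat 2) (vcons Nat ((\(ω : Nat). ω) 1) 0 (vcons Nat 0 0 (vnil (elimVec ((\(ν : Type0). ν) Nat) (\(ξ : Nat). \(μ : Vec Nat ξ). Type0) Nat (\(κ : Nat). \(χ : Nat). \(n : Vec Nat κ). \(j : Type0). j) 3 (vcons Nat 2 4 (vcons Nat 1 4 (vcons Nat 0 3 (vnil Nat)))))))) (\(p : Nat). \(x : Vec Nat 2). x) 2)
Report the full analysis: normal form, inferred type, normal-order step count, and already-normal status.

resulting normal form:
  vcons Nat 2 2 (vcons Nat 1 0 (vcons Nat 0 0 (vnil Nat)))
the term's type:
  Vec Nat 3
reduction steps (normal order): 33
term was already normal: no
first contracted redex: a beta-redex
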